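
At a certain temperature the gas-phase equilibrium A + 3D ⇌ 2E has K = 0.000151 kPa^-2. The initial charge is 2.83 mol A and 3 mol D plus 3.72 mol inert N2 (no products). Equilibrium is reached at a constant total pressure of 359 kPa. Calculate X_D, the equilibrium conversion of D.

Let X = conversion of D (basis 3 mol D); extent of reaction ξ = X.
Moles: n_A = 2.83 − X; n_D = 3 − 3X; n_E = 2X; n_I = 3.72 (inert).
n_T = Σnᵢ = 9.55 − 2X.
Mole fractions y_i = n_i/n_T; K = p_E^2 / (p_A p_D^3) with p_i = y_i·P.
Setting this equal to 0.000151 kPa^-2 and taking the physical root (0 < X < 1) gives X = 0.573.

X = 0.573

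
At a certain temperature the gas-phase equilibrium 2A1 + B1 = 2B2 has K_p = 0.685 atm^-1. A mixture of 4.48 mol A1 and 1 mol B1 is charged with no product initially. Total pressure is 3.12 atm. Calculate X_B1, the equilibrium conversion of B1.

X = 0.639

Basis: 1 mol B1 initially; let X = conversion of B1. Extent ξ = X.
Mole table: n_A1 = 4.48 − 2X; n_B1 = 1 − X; n_B2 = 2X.
Summing: n_T = 5.48 − X.
y_i = n_i/n_T, p_i = y_i·P. K_p = p_B2^2 / (p_A1^2 p_B1).
Setting this equal to 0.685 atm^-1 and taking the physical root (0 < X < 1) gives X = 0.639.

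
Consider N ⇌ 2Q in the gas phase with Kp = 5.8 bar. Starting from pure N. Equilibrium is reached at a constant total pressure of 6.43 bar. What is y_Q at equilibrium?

y_Q = 0.600

Let X = conversion of N (basis 1 mol N); extent of reaction ξ = X.
Species balance: n_N = 1 − X; n_Q = 2X.
n_T = Σnᵢ = 1 + X.
Mole fractions y_i = n_i/n_T; Kp = p_Q^2 / (p_N) with p_i = y_i·P.
Equating to 5.8 bar and solving on 0 < X < 1: X = 0.429.
Then n_Q = 0.858, n_T = 1.43, so y_Q = 0.600.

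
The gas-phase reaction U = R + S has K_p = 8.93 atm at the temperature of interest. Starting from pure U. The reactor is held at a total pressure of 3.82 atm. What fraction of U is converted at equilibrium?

X = 0.837

Take 1 mol U as basis and let X be its fractional conversion, so ξ = X.
Moles: n_U = 1 − X; n_R = X; n_S = X.
Total moles n_T = 1 + X.
With p_i = (n_i/n_T)P, K_p = p_R p_S / (p_U).
Setting this equal to 8.93 atm and taking the physical root (0 < X < 1) gives X = 0.837.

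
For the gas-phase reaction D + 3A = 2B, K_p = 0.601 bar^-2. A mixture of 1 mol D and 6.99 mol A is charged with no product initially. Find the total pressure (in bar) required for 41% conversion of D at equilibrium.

Basis: 1 mol D initially; let X = conversion of D. Extent ξ = X.
At extent ξ: n_D = 1 − X; n_A = 6.99 − 3X; n_B = 2X.
Summing: n_T = 7.99 − 2X.
K_p = p_B^2 / (p_D p_A^3) with p_i = (n_i/n_T)·P.
At X = 0.41: the mole-fraction product g(X) = Π y_i^ν_i = 0.3066. Since K_p = g(X)·P^{-2}, P = (g/K_p)^(1/2) = (0.3066/0.601)^(1/2) = 0.714 bar.

P = 0.714 bar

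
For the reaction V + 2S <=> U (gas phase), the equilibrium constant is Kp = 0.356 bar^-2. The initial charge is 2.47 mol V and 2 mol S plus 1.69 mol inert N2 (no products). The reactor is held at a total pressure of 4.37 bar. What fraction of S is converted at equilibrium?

Let X = conversion of S (basis 2 mol S); extent of reaction ξ = X.
Species balance: n_V = 2.47 − X; n_S = 2 − 2X; n_U = X; n_I = 1.69 (inert).
n_T = Σnᵢ = 6.16 − 2X.
y_i = n_i/n_T, p_i = y_i·P. Kp = p_U / (p_V p_S^2).
Substituting and setting equal to 0.356 bar^-2 gives a polynomial in X; the root in (0,1) is X = 0.501.

X = 0.501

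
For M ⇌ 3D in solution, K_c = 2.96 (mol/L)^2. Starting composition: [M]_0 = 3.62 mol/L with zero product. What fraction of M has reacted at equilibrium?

Let X = conversion of M; extent ξ = 3.62·X mol/L.
Concentrations: [M] = 3.62 − 3.62X; [D] = 10.9X.
K_c = [D]^3 / ([M]).
Equating to 2.96 (mol/L)^2: the physical root is X = 0.189.

X = 0.189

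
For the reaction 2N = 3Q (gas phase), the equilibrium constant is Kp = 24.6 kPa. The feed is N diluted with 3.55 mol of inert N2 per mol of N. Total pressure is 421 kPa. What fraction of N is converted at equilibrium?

Let X = conversion of N (basis 1 mol N); extent of reaction ξ = 0.5X.
Species balance: n_N = 1 − X; n_Q = 1.5X; n_I = 3.55 (inert).
n_T = Σnᵢ = 4.55 + 0.5X.
Mole fractions y_i = n_i/n_T; Kp = p_Q^3 / (p_N^2) with p_i = y_i·P.
Substituting and setting equal to 24.6 kPa gives a polynomial in X; the root in (0,1) is X = 0.332.

X = 0.332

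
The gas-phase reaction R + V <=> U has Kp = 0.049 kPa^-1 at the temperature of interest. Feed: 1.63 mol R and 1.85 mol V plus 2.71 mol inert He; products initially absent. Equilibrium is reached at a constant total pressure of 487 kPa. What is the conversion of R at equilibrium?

Basis: 1.63 mol R initially; let X = conversion of R. Extent ξ = 1.63X.
Mole table: n_R = 1.63 − 1.63X; n_V = 1.85 − 1.63X; n_U = 1.63X; n_I = 2.71 (inert).
Summing: n_T = 6.19 − 1.63X.
Mole fractions y_i = n_i/n_T; Kp = p_U / (p_R p_V) with p_i = y_i·P.
This yields a degree-2 equation in X; solving on (0,1), X = 0.751.

X = 0.751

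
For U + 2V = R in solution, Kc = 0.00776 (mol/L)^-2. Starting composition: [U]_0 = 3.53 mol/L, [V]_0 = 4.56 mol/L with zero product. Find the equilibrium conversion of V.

Let X = conversion of V; extent ξ = 4.56X/2 mol/L.
Concentrations: [U] = 3.53 − 2.28X; [V] = 4.56 − 4.56X; [R] = 2.28X.
Kc = [R] / ([U] [V]^2).
Setting equal to 0.00776 and solving for X on (0,1) gives X = 0.159.

X = 0.159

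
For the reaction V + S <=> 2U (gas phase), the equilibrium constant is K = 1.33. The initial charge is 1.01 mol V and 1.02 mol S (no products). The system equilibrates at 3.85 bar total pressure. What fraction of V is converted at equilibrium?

X = 0.368

Basis: 1.01 mol V initially; let X = conversion of V. Extent ξ = 1.01X.
At extent ξ: n_V = 1.01 − 1.01X; n_S = 1.02 − 1.01X; n_U = 2.02X.
Since Δν = 0, n_T = 2.03 throughout.
y_i = n_i/n_T, p_i = y_i·P. K = p_U^2 / (p_V p_S).
Setting this equal to 1.33 and taking the physical root (0 < X < 1) gives X = 0.368.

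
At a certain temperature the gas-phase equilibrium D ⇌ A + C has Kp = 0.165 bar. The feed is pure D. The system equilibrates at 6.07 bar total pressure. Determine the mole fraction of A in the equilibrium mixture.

Take 1 mol D as basis and let X be its fractional conversion, so ξ = X.
Species balance: n_D = 1 − X; n_A = X; n_C = X.
n_T = Σnᵢ = 1 + X.
y_i = n_i/n_T, p_i = y_i·P. Kp = p_A p_C / (p_D).
Setting this equal to 0.165 bar and taking the physical root (0 < X < 1) gives X = 0.163.
Then n_A = 0.163, n_T = 1.16, so y_A = 0.140.

y_A = 0.140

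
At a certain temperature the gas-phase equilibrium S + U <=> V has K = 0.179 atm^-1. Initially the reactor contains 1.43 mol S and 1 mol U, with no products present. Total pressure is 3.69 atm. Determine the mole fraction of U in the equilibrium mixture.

Basis: 1 mol U initially; let X = conversion of U. Extent ξ = X.
Moles: n_S = 1.43 − X; n_U = 1 − X; n_V = X.
Summing: n_T = 2.43 − X.
Mole fractions y_i = n_i/n_T; K = p_V / (p_S p_U) with p_i = y_i·P.
Equating to 0.179 atm^-1 and solving on 0 < X < 1: X = 0.262.
Then n_U = 0.738, n_T = 2.17, so y_U = 0.340.

y_U = 0.340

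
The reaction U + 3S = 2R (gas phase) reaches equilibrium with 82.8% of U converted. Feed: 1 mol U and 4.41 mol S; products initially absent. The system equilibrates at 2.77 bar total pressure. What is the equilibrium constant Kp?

Kp = 4.1 bar^-2

Basis: 1 mol U initially; let X = conversion of U. Extent ξ = X.
Mole table: n_U = 1 − X; n_S = 4.41 − 3X; n_R = 2X.
Summing: n_T = 5.41 − 2X.
At X = 0.828: n_U = 0.172, n_S = 1.93, n_R = 1.66, n_T = 3.75.
p_i = (n_i/n_T)·P. Kp = p_R^2 / (p_U p_S^3) = 4.1 bar^-2.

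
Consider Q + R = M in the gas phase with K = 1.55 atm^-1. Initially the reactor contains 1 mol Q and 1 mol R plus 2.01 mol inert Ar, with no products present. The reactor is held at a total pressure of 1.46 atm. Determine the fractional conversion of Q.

Let X = conversion of Q (basis 1 mol Q); extent of reaction ξ = X.
Moles: n_Q = 1 − X; n_R = 1 − X; n_M = X; n_I = 2.01 (inert).
n_T = Σnᵢ = 4.01 − X.
Mole fractions y_i = n_i/n_T; K = p_M / (p_Q p_R) with p_i = y_i·P.
Substituting and setting equal to 1.55 atm^-1 gives a polynomial in X; the root in (0,1) is X = 0.299.

X = 0.299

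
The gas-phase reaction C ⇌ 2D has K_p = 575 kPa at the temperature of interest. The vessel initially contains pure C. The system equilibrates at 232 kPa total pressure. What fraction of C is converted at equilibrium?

Let X = conversion of C (basis 1 mol C); extent of reaction ξ = X.
Moles: n_C = 1 − X; n_D = 2X.
n_T = Σnᵢ = 1 + X.
y_i = n_i/n_T, p_i = y_i·P. K_p = p_D^2 / (p_C).
Substituting and setting equal to 575 kPa gives a polynomial in X; the root in (0,1) is X = 0.619.

X = 0.619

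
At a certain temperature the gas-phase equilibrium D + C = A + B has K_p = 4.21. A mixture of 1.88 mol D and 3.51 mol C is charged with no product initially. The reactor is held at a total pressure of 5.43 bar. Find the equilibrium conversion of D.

X = 0.838

Basis: 1.88 mol D initially; let X = conversion of D. Extent ξ = 1.88X.
Mole table: n_D = 1.88 − 1.88X; n_C = 3.51 − 1.88X; n_A = 1.88X; n_B = 1.88X.
Total moles n_T = 5.39 (Δν = 0, constant).
Mole fractions y_i = n_i/n_T; K_p = p_A p_B / (p_D p_C) with p_i = y_i·P.
Equating to 4.21 and solving on 0 < X < 1: X = 0.838.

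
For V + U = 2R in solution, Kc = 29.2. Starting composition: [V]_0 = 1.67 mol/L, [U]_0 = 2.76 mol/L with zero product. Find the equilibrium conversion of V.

X = 0.868

Let X = conversion of V; extent ξ = 1.67·X mol/L.
Concentrations: [V] = 1.67 − 1.67X; [U] = 2.76 − 1.67X; [R] = 3.34X.
Kc = [R]^2 / ([V] [U]).
This equals 29.2 at X = 0.868 (the root in 0 < X < 1).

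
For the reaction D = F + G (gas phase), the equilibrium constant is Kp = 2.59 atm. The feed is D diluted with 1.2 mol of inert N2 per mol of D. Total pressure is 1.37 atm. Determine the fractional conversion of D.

X = 0.870

Basis: 1 mol D initially; let X = conversion of D. Extent ξ = X.
Species balance: n_D = 1 − X; n_F = X; n_G = X; n_I = 1.2 (inert).
Total moles n_T = 2.2 + X.
With p_i = (n_i/n_T)P, Kp = p_F p_G / (p_D).
Substituting and setting equal to 2.59 atm gives a polynomial in X; the root in (0,1) is X = 0.870.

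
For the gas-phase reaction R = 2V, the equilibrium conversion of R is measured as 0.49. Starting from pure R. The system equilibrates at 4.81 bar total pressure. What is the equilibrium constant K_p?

K_p = 6.08 bar

Basis: 1 mol R initially; let X = conversion of R. Extent ξ = X.
Species balance: n_R = 1 − X; n_V = 2X.
Total moles n_T = 1 + X.
At X = 0.49: n_R = 0.51, n_V = 0.98, n_T = 1.49.
p_i = (n_i/n_T)·P. K_p = p_V^2 / (p_R) = 6.08 bar.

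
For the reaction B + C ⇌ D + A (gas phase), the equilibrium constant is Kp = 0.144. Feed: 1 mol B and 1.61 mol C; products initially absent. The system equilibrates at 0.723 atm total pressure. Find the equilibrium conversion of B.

Take 1 mol B as basis and let X be its fractional conversion, so ξ = X.
Mole table: n_B = 1 − X; n_C = 1.61 − X; n_D = X; n_A = X.
Since Δν = 0, n_T = 2.61 throughout.
y_i = n_i/n_T, p_i = y_i·P. Kp = p_D p_A / (p_B p_C).
Setting this equal to 0.144 and taking the physical root (0 < X < 1) gives X = 0.345.

X = 0.345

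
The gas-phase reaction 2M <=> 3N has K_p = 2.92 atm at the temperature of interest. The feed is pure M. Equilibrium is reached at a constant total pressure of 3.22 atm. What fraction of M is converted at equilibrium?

Let X = conversion of M (basis 1 mol M); extent of reaction ξ = 0.5X.
Moles: n_M = 1 − X; n_N = 1.5X.
Summing: n_T = 1 + 0.5X.
Mole fractions y_i = n_i/n_T; K_p = p_N^3 / (p_M^2) with p_i = y_i·P.
Setting this equal to 2.92 atm and taking the physical root (0 < X < 1) gives X = 0.459.

X = 0.459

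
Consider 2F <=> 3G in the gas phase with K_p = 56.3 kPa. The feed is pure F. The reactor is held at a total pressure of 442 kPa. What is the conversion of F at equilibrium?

X = 0.281

Basis: 1 mol F initially; let X = conversion of F. Extent ξ = 0.5X.
Moles: n_F = 1 − X; n_G = 1.5X.
Total moles n_T = 1 + 0.5X.
With p_i = (n_i/n_T)P, K_p = p_G^3 / (p_F^2).
Setting this equal to 56.3 kPa and taking the physical root (0 < X < 1) gives X = 0.281.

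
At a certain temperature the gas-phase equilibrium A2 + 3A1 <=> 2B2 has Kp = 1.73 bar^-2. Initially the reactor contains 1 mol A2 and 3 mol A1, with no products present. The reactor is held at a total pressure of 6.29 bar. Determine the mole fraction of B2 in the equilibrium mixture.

y_B2 = 0.548

Basis: 1 mol A2 initially; let X = conversion of A2. Extent ξ = X.
Species balance: n_A2 = 1 − X; n_A1 = 3 − 3X; n_B2 = 2X.
n_T = Σnᵢ = 4 − 2X.
With p_i = (n_i/n_T)P, Kp = p_B2^2 / (p_A2 p_A1^3).
Setting this equal to 1.73 bar^-2 and taking the physical root (0 < X < 1) gives X = 0.708.
Then n_B2 = 1.42, n_T = 2.58, so y_B2 = 0.548.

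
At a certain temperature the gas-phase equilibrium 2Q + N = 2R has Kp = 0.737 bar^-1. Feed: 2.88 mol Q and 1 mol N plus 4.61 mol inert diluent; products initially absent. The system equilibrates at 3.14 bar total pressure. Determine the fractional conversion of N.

X = 0.418

Let X = conversion of N (basis 1 mol N); extent of reaction ξ = X.
Moles: n_Q = 2.88 − 2X; n_N = 1 − X; n_R = 2X; n_I = 4.61 (inert).
Summing: n_T = 8.49 − X.
y_i = n_i/n_T, p_i = y_i·P. Kp = p_R^2 / (p_Q^2 p_N).
Equating to 0.737 bar^-1 and solving on 0 < X < 1: X = 0.418.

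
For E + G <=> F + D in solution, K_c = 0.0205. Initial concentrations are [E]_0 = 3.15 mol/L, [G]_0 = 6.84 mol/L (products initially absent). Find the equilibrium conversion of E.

X = 0.183

Let X = conversion of E; extent ξ = 3.15·X mol/L.
Concentrations: [E] = 3.15 − 3.15X; [G] = 6.84 − 3.15X; [F] = 3.15X; [D] = 3.15X.
K_c = [F] [D] / ([E] [G]).
Solving K_c = 0.0205 for X ∈ (0,1): X = 0.183.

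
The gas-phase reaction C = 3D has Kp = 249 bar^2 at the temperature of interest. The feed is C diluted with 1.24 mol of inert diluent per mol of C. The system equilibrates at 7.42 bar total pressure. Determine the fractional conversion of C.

Take 1 mol C as basis and let X be its fractional conversion, so ξ = X.
Mole table: n_C = 1 − X; n_D = 3X; n_I = 1.24 (inert).
Total moles n_T = 2.24 + 2X.
Mole fractions y_i = n_i/n_T; Kp = p_D^3 / (p_C) with p_i = y_i·P.
Substituting and setting equal to 249 bar^2 gives a polynomial in X; the root in (0,1) is X = 0.795.

X = 0.795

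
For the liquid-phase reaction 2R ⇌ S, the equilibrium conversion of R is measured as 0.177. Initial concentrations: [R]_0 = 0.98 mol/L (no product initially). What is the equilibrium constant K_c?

K_c = 0.133 L/mol

Let X = conversion of R.
Concentrations: [R] = 0.98 − 0.98X; [S] = 0.49X.
At X = 0.177: [R] = 0.807, [S] = 0.0867.
K_c = [S] / ([R]^2) = 0.133 L/mol.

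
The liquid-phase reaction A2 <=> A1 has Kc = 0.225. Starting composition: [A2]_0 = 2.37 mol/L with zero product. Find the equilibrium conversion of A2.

X = 0.184

Let X = conversion of A2; extent ξ = 2.37·X mol/L.
Concentrations: [A2] = 2.37 − 2.37X; [A1] = 2.37X.
Kc = [A1] / ([A2]).
Setting equal to 0.225 and solving for X on (0,1) gives X = 0.184.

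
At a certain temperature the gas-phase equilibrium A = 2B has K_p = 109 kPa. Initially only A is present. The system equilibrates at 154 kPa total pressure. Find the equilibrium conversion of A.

Basis: 1 mol A initially; let X = conversion of A. Extent ξ = X.
At extent ξ: n_A = 1 − X; n_B = 2X.
n_T = Σnᵢ = 1 + X.
y_i = n_i/n_T, p_i = y_i·P. K_p = p_B^2 / (p_A).
Setting this equal to 109 kPa and taking the physical root (0 < X < 1) gives X = 0.388.

X = 0.388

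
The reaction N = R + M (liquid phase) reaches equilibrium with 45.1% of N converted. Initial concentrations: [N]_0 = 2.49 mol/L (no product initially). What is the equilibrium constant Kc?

Let X = conversion of N.
Concentrations: [N] = 2.49 − 2.49X; [R] = 2.49X; [M] = 2.49X.
At X = 0.451: [N] = 1.37, [R] = 1.12, [M] = 1.12.
Kc = [R] [M] / ([N]) = 0.923 mol/L.

Kc = 0.923 mol/L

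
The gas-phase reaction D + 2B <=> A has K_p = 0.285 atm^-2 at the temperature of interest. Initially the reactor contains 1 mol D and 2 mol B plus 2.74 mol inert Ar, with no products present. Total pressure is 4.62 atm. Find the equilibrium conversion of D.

Take 1 mol D as basis and let X be its fractional conversion, so ξ = X.
Mole table: n_D = 1 − X; n_B = 2 − 2X; n_A = X; n_I = 2.74 (inert).
Summing: n_T = 5.74 − 2X.
Mole fractions y_i = n_i/n_T; K_p = p_A / (p_D p_B^2) with p_i = y_i·P.
This yields a degree-3 equation in X; solving on (0,1), X = 0.308.

X = 0.308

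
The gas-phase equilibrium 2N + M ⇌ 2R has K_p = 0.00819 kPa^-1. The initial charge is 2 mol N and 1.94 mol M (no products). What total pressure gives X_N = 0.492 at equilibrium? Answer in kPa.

Let X = conversion of N (basis 2 mol N); extent of reaction ξ = X.
Species balance: n_N = 2 − 2X; n_M = 1.94 − X; n_R = 2X.
Summing: n_T = 3.94 − X.
K_p = p_R^2 / (p_N^2 p_M) with p_i = (n_i/n_T)·P.
At X = 0.492: the mole-fraction product g(X) = Π y_i^ν_i = 2.234. Since K_p = g(X)·P^{-1}, P = (g/K_p)^(1/1) = (2.234/0.00819)^(1/1) = 273 kPa.

P = 273 kPa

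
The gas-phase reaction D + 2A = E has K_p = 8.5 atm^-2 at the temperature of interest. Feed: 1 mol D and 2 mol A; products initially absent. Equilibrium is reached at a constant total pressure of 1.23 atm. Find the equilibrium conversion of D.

Let X = conversion of D (basis 1 mol D); extent of reaction ξ = X.
Species balance: n_D = 1 − X; n_A = 2 − 2X; n_E = X.
Summing: n_T = 3 − 2X.
With p_i = (n_i/n_T)P, K_p = p_E / (p_D p_A^2).
Equating to 8.5 atm^-2 and solving on 0 < X < 1: X = 0.670.

X = 0.670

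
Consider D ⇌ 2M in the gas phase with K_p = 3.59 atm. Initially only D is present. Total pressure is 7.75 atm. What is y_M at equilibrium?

y_M = 0.487

Let X = conversion of D (basis 1 mol D); extent of reaction ξ = X.
Moles: n_D = 1 − X; n_M = 2X.
Total moles n_T = 1 + X.
y_i = n_i/n_T, p_i = y_i·P. K_p = p_M^2 / (p_D).
This yields a degree-2 equation in X; solving on (0,1), X = 0.322.
Then n_M = 0.644, n_T = 1.32, so y_M = 0.487.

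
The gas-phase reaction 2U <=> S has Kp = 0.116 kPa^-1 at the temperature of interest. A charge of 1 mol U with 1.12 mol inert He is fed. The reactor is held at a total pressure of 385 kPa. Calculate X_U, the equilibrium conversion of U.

X = 0.872

Basis: 1 mol U initially; let X = conversion of U. Extent ξ = 0.5X.
Mole table: n_U = 1 − X; n_S = 0.5X; n_I = 1.12 (inert).
Summing: n_T = 2.12 − 0.5X.
y_i = n_i/n_T, p_i = y_i·P. Kp = p_S / (p_U^2).
Setting this equal to 0.116 kPa^-1 and taking the physical root (0 < X < 1) gives X = 0.872.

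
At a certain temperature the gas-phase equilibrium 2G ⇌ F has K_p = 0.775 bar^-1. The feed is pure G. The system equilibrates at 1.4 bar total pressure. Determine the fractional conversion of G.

X = 0.567

Take 1 mol G as basis and let X be its fractional conversion, so ξ = 0.5X.
Moles: n_G = 1 − X; n_F = 0.5X.
n_T = Σnᵢ = 1 − 0.5X.
Mole fractions y_i = n_i/n_T; K_p = p_F / (p_G^2) with p_i = y_i·P.
This yields a degree-2 equation in X; solving on (0,1), X = 0.567.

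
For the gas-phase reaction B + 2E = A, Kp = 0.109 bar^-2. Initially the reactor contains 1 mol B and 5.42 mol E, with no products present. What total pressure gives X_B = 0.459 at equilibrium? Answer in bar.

Let X = conversion of B (basis 1 mol B); extent of reaction ξ = X.
Moles: n_B = 1 − X; n_E = 5.42 − 2X; n_A = X.
Total moles n_T = 6.42 − 2X.
Kp = p_A / (p_B p_E^2) with p_i = (n_i/n_T)·P.
At X = 0.459: the mole-fraction product g(X) = Π y_i^ν_i = 1.267. Since Kp = g(X)·P^{-2}, P = (g/Kp)^(1/2) = (1.267/0.109)^(1/2) = 3.41 bar.

P = 3.41 bar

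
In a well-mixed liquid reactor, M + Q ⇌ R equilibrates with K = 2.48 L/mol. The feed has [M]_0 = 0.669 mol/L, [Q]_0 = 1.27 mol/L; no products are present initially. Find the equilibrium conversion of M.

X = 0.671

Let X = conversion of M; extent ξ = 0.669·X mol/L.
Concentrations: [M] = 0.669 − 0.669X; [Q] = 1.27 − 0.669X; [R] = 0.669X.
K = [R] / ([M] [Q]).
This equals 2.48 at X = 0.671 (the root in 0 < X < 1).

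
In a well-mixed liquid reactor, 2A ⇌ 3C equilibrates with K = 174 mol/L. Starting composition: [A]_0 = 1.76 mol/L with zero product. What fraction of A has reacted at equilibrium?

X = 0.854

Let X = conversion of A; extent ξ = 1.76X/2 mol/L.
Concentrations: [A] = 1.76 − 1.76X; [C] = 2.64X.
K = [C]^3 / ([A]^2).
Solving K = 174 for X ∈ (0,1): X = 0.854.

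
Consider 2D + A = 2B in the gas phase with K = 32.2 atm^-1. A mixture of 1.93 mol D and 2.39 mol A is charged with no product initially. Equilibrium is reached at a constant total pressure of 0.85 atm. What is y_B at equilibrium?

y_B = 0.422

Take 1.93 mol D as basis and let X be its fractional conversion, so ξ = 0.965X.
Species balance: n_D = 1.93 − 1.93X; n_A = 2.39 − 0.965X; n_B = 1.93X.
Total moles n_T = 4.32 − 0.965X.
With p_i = (n_i/n_T)P, K = p_B^2 / (p_D^2 p_A).
Setting this equal to 32.2 atm^-1 and taking the physical root (0 < X < 1) gives X = 0.780.
Then n_B = 1.51, n_T = 3.57, so y_B = 0.422.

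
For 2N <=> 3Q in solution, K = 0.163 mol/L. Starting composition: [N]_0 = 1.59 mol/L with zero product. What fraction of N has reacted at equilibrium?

Let X = conversion of N; extent ξ = 1.59X/2 mol/L.
Concentrations: [N] = 1.59 − 1.59X; [Q] = 2.39X.
K = [Q]^3 / ([N]^2).
Setting equal to 0.163 and solving for X on (0,1) gives X = 0.256.

X = 0.256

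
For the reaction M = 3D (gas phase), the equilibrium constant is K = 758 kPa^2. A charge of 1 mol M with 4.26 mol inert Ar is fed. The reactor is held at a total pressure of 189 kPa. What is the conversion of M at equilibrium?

X = 0.268

Basis: 1 mol M initially; let X = conversion of M. Extent ξ = X.
Moles: n_M = 1 − X; n_D = 3X; n_I = 4.26 (inert).
Total moles n_T = 5.26 + 2X.
With p_i = (n_i/n_T)P, K = p_D^3 / (p_M).
Substituting and setting equal to 758 kPa^2 gives a polynomial in X; the root in (0,1) is X = 0.268.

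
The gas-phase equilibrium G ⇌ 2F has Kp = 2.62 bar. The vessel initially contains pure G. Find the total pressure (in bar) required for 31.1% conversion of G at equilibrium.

Basis: 1 mol G initially; let X = conversion of G. Extent ξ = X.
Mole table: n_G = 1 − X; n_F = 2X.
Summing: n_T = 1 + X.
Kp = p_F^2 / (p_G) with p_i = (n_i/n_T)·P.
At X = 0.311: the mole-fraction product g(X) = Π y_i^ν_i = 0.4283. Since Kp = g(X)·P^{1}, P = (Kp/g)^(1/1) = (2.62/0.4283)^(1/1) = 6.12 bar.

P = 6.12 bar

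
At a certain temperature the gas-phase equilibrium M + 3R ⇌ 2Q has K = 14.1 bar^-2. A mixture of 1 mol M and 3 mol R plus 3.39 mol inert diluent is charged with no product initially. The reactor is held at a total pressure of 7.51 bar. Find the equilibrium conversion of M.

X = 0.754

Basis: 1 mol M initially; let X = conversion of M. Extent ξ = X.
Mole table: n_M = 1 − X; n_R = 3 − 3X; n_Q = 2X; n_I = 3.39 (inert).
Total moles n_T = 7.39 − 2X.
y_i = n_i/n_T, p_i = y_i·P. K = p_Q^2 / (p_M p_R^3).
This yields a degree-4 equation in X; solving on (0,1), X = 0.754.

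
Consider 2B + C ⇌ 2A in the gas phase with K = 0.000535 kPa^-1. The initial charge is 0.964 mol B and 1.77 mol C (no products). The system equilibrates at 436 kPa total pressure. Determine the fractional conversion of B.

X = 0.277

Let X = conversion of B (basis 0.964 mol B); extent of reaction ξ = 0.482X.
Moles: n_B = 0.964 − 0.964X; n_C = 1.77 − 0.482X; n_A = 0.964X.
Total moles n_T = 2.73 − 0.482X.
y_i = n_i/n_T, p_i = y_i·P. K = p_A^2 / (p_B^2 p_C).
Substituting and setting equal to 0.000535 kPa^-1 gives a polynomial in X; the root in (0,1) is X = 0.277.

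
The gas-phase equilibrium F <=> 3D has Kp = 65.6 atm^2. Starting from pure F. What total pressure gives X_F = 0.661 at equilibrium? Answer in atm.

Let X = conversion of F (basis 1 mol F); extent of reaction ξ = X.
At extent ξ: n_F = 1 − X; n_D = 3X.
Summing: n_T = 1 + 2X.
Kp = p_D^3 / (p_F) with p_i = (n_i/n_T)·P.
At X = 0.661: the mole-fraction product g(X) = Π y_i^ν_i = 4.266. Since Kp = g(X)·P^{2}, P = (Kp/g)^(1/2) = (65.6/4.266)^(1/2) = 3.92 atm.

P = 3.92 atm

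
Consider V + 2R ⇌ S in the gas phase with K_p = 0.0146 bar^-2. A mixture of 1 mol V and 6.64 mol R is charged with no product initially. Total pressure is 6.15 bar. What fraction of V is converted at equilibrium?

X = 0.289

Let X = conversion of V (basis 1 mol V); extent of reaction ξ = X.
At extent ξ: n_V = 1 − X; n_R = 6.64 − 2X; n_S = X.
Summing: n_T = 7.64 − 2X.
Mole fractions y_i = n_i/n_T; K_p = p_S / (p_V p_R^2) with p_i = y_i·P.
Equating to 0.0146 bar^-2 and solving on 0 < X < 1: X = 0.289.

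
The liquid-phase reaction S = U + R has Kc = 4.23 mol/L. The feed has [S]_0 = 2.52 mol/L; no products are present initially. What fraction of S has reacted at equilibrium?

X = 0.704

Let X = conversion of S; extent ξ = 2.52·X mol/L.
Concentrations: [S] = 2.52 − 2.52X; [U] = 2.52X; [R] = 2.52X.
Kc = [U] [R] / ([S]).
Equating to 4.23 mol/L: the physical root is X = 0.704.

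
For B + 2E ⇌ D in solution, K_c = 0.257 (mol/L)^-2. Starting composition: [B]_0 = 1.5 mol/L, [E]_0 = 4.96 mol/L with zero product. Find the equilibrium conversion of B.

X = 0.685

Let X = conversion of B; extent ξ = 1.5·X mol/L.
Concentrations: [B] = 1.5 − 1.5X; [E] = 4.96 − 3X; [D] = 1.5X.
K_c = [D] / ([B] [E]^2).
Solving K_c = 0.257 for X ∈ (0,1): X = 0.685.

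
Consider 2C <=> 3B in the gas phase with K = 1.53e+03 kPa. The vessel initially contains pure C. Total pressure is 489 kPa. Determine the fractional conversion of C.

Basis: 1 mol C initially; let X = conversion of C. Extent ξ = 0.5X.
Species balance: n_C = 1 − X; n_B = 1.5X.
Summing: n_T = 1 + 0.5X.
y_i = n_i/n_T, p_i = y_i·P. K = p_B^3 / (p_C^2).
Substituting and setting equal to 1.53e+03 kPa gives a polynomial in X; the root in (0,1) is X = 0.588.

X = 0.588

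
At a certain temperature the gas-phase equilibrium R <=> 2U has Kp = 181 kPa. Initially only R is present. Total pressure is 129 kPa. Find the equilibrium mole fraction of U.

Let X = conversion of R (basis 1 mol R); extent of reaction ξ = X.
Mole table: n_R = 1 − X; n_U = 2X.
n_T = Σnᵢ = 1 + X.
y_i = n_i/n_T, p_i = y_i·P. Kp = p_U^2 / (p_R).
Equating to 181 kPa and solving on 0 < X < 1: X = 0.510.
Then n_U = 1.02, n_T = 1.51, so y_U = 0.675.

y_U = 0.675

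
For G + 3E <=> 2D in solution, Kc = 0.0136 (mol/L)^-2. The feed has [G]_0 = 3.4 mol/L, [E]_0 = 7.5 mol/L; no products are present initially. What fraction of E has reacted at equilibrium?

Let X = conversion of E; extent ξ = 7.5X/3 mol/L.
Concentrations: [G] = 3.4 − 2.5X; [E] = 7.5 − 7.5X; [D] = 5X.
Kc = [D]^2 / ([G] [E]^3).
Equating to 0.0136 (mol/L)^-2: the physical root is X = 0.373.

X = 0.373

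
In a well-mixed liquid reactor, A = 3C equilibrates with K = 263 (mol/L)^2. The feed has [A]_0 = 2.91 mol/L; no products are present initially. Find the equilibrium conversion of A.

Let X = conversion of A; extent ξ = 2.91·X mol/L.
Concentrations: [A] = 2.91 − 2.91X; [C] = 8.73X.
K = [C]^3 / ([A]).
Equating to 263 (mol/L)^2: the physical root is X = 0.701.

X = 0.701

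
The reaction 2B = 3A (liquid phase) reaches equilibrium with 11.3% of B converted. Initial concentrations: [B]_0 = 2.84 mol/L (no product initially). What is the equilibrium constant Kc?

Kc = 0.0176 mol/L

Let X = conversion of B.
Concentrations: [B] = 2.84 − 2.84X; [A] = 4.26X.
At X = 0.113: [B] = 2.52, [A] = 0.481.
Kc = [A]^3 / ([B]^2) = 0.0176 mol/L.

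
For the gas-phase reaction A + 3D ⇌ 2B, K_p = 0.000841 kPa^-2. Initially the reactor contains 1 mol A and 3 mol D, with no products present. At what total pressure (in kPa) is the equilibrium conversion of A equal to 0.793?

Take 1 mol A as basis and let X be its fractional conversion, so ξ = X.
Moles: n_A = 1 − X; n_D = 3 − 3X; n_B = 2X.
Summing: n_T = 4 − 2X.
K_p = p_B^2 / (p_A p_D^3) with p_i = (n_i/n_T)·P.
At X = 0.793: the mole-fraction product g(X) = Π y_i^ν_i = 295.7. Since K_p = g(X)·P^{-2}, P = (g/K_p)^(1/2) = (295.7/0.000841)^(1/2) = 593 kPa.

P = 593 kPa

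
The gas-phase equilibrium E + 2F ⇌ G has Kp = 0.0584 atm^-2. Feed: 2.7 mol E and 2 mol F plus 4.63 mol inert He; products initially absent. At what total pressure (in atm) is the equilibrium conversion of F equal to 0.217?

P = 6.95 atm

Basis: 2 mol F initially; let X = conversion of F. Extent ξ = X.
At extent ξ: n_E = 2.7 − X; n_F = 2 − 2X; n_G = X; n_I = 4.63 (inert).
n_T = Σnᵢ = 9.33 − 2X.
Kp = p_G / (p_E p_F^2) with p_i = (n_i/n_T)·P.
At X = 0.217: the mole-fraction product g(X) = Π y_i^ν_i = 2.82. Since Kp = g(X)·P^{-2}, P = (g/Kp)^(1/2) = (2.82/0.0584)^(1/2) = 6.95 atm.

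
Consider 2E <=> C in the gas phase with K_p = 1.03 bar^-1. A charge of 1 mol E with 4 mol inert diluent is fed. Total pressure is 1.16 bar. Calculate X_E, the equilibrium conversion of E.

X = 0.265

Let X = conversion of E (basis 1 mol E); extent of reaction ξ = 0.5X.
Species balance: n_E = 1 − X; n_C = 0.5X; n_I = 4 (inert).
Summing: n_T = 5 − 0.5X.
Mole fractions y_i = n_i/n_T; K_p = p_C / (p_E^2) with p_i = y_i·P.
Substituting and setting equal to 1.03 bar^-1 gives a polynomial in X; the root in (0,1) is X = 0.265.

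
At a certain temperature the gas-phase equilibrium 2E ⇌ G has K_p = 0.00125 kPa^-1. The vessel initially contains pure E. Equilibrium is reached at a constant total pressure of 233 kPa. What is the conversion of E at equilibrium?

X = 0.320

Take 1 mol E as basis and let X be its fractional conversion, so ξ = 0.5X.
Mole table: n_E = 1 − X; n_G = 0.5X.
Summing: n_T = 1 − 0.5X.
y_i = n_i/n_T, p_i = y_i·P. K_p = p_G / (p_E^2).
This yields a degree-2 equation in X; solving on (0,1), X = 0.320.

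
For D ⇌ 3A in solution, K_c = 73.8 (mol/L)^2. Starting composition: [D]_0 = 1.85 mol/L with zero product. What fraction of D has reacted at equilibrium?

X = 0.652

Let X = conversion of D; extent ξ = 1.85·X mol/L.
Concentrations: [D] = 1.85 − 1.85X; [A] = 5.55X.
K_c = [A]^3 / ([D]).
This equals 73.8 at X = 0.652 (the root in 0 < X < 1).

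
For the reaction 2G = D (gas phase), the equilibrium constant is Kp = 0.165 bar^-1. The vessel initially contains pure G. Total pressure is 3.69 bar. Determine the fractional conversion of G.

Let X = conversion of G (basis 1 mol G); extent of reaction ξ = 0.5X.
Moles: n_G = 1 − X; n_D = 0.5X.
n_T = Σnᵢ = 1 − 0.5X.
y_i = n_i/n_T, p_i = y_i·P. Kp = p_D / (p_G^2).
This yields a degree-2 equation in X; solving on (0,1), X = 0.460.

X = 0.460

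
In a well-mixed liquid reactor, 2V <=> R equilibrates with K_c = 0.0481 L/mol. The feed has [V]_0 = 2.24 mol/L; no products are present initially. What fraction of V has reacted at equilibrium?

X = 0.154

Let X = conversion of V; extent ξ = 2.24X/2 mol/L.
Concentrations: [V] = 2.24 − 2.24X; [R] = 1.12X.
K_c = [R] / ([V]^2).
Solving K_c = 0.0481 for X ∈ (0,1): X = 0.154.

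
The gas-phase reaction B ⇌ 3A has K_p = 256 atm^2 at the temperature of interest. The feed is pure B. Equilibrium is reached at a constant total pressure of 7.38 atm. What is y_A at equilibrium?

y_A = 0.863

Take 1 mol B as basis and let X be its fractional conversion, so ξ = X.
Mole table: n_B = 1 − X; n_A = 3X.
Summing: n_T = 1 + 2X.
y_i = n_i/n_T, p_i = y_i·P. K_p = p_A^3 / (p_B).
Substituting and setting equal to 256 atm^2 gives a polynomial in X; the root in (0,1) is X = 0.678.
Then n_A = 2.03, n_T = 2.36, so y_A = 0.863.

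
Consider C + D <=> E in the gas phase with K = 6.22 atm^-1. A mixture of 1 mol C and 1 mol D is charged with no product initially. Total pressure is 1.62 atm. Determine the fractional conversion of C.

Basis: 1 mol C initially; let X = conversion of C. Extent ξ = X.
Moles: n_C = 1 − X; n_D = 1 − X; n_E = X.
Summing: n_T = 2 − X.
With p_i = (n_i/n_T)P, K = p_E / (p_C p_D).
Equating to 6.22 atm^-1 and solving on 0 < X < 1: X = 0.700.

X = 0.700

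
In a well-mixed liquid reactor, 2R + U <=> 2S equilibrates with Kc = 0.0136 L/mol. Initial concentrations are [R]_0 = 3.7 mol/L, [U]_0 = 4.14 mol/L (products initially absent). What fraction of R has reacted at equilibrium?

X = 0.185

Let X = conversion of R; extent ξ = 3.7X/2 mol/L.
Concentrations: [R] = 3.7 − 3.7X; [U] = 4.14 − 1.85X; [S] = 3.7X.
Kc = [S]^2 / ([R]^2 [U]).
Setting equal to 0.0136 and solving for X on (0,1) gives X = 0.185.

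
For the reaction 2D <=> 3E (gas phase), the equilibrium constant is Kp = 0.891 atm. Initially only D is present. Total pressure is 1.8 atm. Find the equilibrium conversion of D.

Let X = conversion of D (basis 1 mol D); extent of reaction ξ = 0.5X.
Species balance: n_D = 1 − X; n_E = 1.5X.
n_T = Σnᵢ = 1 + 0.5X.
Mole fractions y_i = n_i/n_T; Kp = p_E^3 / (p_D^2) with p_i = y_i·P.
This yields a degree-3 equation in X; solving on (0,1), X = 0.399.

X = 0.399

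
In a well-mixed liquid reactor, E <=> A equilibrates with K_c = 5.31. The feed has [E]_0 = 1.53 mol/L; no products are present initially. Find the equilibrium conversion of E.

Let X = conversion of E; extent ξ = 1.53·X mol/L.
Concentrations: [E] = 1.53 − 1.53X; [A] = 1.53X.
K_c = [A] / ([E]).
Solving K_c = 5.31 for X ∈ (0,1): X = 0.842.

X = 0.842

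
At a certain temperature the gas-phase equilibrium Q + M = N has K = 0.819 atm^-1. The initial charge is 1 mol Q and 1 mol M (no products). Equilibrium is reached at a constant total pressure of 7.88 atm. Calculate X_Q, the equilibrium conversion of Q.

Let X = conversion of Q (basis 1 mol Q); extent of reaction ξ = X.
Moles: n_Q = 1 − X; n_M = 1 − X; n_N = X.
Summing: n_T = 2 − X.
y_i = n_i/n_T, p_i = y_i·P. K = p_N / (p_Q p_M).
Equating to 0.819 atm^-1 and solving on 0 < X < 1: X = 0.634.

X = 0.634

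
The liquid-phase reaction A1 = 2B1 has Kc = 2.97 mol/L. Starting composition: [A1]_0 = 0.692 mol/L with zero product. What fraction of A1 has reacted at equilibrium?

Let X = conversion of A1; extent ξ = 0.692·X mol/L.
Concentrations: [A1] = 0.692 − 0.692X; [B1] = 1.38X.
Kc = [B1]^2 / ([A1]).
Setting equal to 2.97 and solving for X on (0,1) gives X = 0.630.

X = 0.630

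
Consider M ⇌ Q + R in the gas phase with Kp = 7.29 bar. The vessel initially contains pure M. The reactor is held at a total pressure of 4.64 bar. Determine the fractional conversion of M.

Let X = conversion of M (basis 1 mol M); extent of reaction ξ = X.
Mole table: n_M = 1 − X; n_Q = X; n_R = X.
Total moles n_T = 1 + X.
Mole fractions y_i = n_i/n_T; Kp = p_Q p_R / (p_M) with p_i = y_i·P.
Substituting and setting equal to 7.29 bar gives a polynomial in X; the root in (0,1) is X = 0.782.

X = 0.782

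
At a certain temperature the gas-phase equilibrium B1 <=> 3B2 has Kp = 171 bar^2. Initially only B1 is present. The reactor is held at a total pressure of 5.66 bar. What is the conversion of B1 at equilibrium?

Basis: 1 mol B1 initially; let X = conversion of B1. Extent ξ = X.
Moles: n_B1 = 1 − X; n_B2 = 3X.
Summing: n_T = 1 + 2X.
y_i = n_i/n_T, p_i = y_i·P. Kp = p_B2^3 / (p_B1).
Equating to 171 bar^2 and solving on 0 < X < 1: X = 0.699.

X = 0.699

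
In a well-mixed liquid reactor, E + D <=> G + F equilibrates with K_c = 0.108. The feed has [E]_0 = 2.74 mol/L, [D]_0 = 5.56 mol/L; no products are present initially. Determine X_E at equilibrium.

Let X = conversion of E; extent ξ = 2.74·X mol/L.
Concentrations: [E] = 2.74 − 2.74X; [D] = 5.56 − 2.74X; [G] = 2.74X; [F] = 2.74X.
K_c = [G] [F] / ([E] [D]).
Equating to 0.108: the physical root is X = 0.345.

X = 0.345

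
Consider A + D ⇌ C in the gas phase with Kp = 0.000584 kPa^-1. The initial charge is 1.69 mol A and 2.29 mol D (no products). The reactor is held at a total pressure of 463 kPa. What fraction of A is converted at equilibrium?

X = 0.130

Let X = conversion of A (basis 1.69 mol A); extent of reaction ξ = 1.69X.
At extent ξ: n_A = 1.69 − 1.69X; n_D = 2.29 − 1.69X; n_C = 1.69X.
Summing: n_T = 3.98 − 1.69X.
y_i = n_i/n_T, p_i = y_i·P. Kp = p_C / (p_A p_D).
This yields a degree-2 equation in X; solving on (0,1), X = 0.130.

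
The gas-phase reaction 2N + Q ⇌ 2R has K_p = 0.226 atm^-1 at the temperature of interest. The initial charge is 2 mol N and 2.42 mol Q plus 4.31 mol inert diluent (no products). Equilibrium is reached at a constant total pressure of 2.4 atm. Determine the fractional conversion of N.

Take 2 mol N as basis and let X be its fractional conversion, so ξ = X.
Species balance: n_N = 2 − 2X; n_Q = 2.42 − X; n_R = 2X; n_I = 4.31 (inert).
n_T = Σnᵢ = 8.73 − X.
y_i = n_i/n_T, p_i = y_i·P. K_p = p_R^2 / (p_N^2 p_Q).
Equating to 0.226 atm^-1 and solving on 0 < X < 1: X = 0.271.

X = 0.271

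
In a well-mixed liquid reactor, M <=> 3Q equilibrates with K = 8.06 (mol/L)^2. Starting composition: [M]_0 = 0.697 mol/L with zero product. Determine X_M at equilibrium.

X = 0.617

Let X = conversion of M; extent ξ = 0.697·X mol/L.
Concentrations: [M] = 0.697 − 0.697X; [Q] = 2.09X.
K = [Q]^3 / ([M]).
This equals 8.06 at X = 0.617 (the root in 0 < X < 1).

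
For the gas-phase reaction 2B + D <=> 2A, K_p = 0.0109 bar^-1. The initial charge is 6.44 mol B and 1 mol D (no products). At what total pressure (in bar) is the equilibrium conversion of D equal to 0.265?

Basis: 1 mol D initially; let X = conversion of D. Extent ξ = X.
Mole table: n_B = 6.44 − 2X; n_D = 1 − X; n_A = 2X.
Total moles n_T = 7.44 − X.
K_p = p_A^2 / (p_B^2 p_D) with p_i = (n_i/n_T)·P.
At X = 0.265: the mole-fraction product g(X) = Π y_i^ν_i = 0.07851. Since K_p = g(X)·P^{-1}, P = (g/K_p)^(1/1) = (0.07851/0.0109)^(1/1) = 7.2 bar.

P = 7.2 bar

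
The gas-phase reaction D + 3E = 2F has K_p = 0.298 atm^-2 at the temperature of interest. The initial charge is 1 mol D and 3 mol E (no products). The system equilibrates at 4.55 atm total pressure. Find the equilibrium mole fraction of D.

y_D = 0.164

Basis: 1 mol D initially; let X = conversion of D. Extent ξ = X.
Moles: n_D = 1 − X; n_E = 3 − 3X; n_F = 2X.
Total moles n_T = 4 − 2X.
With p_i = (n_i/n_T)P, K_p = p_F^2 / (p_D p_E^3).
Equating to 0.298 atm^-2 and solving on 0 < X < 1: X = 0.514.
Then n_D = 0.486, n_T = 2.97, so y_D = 0.164.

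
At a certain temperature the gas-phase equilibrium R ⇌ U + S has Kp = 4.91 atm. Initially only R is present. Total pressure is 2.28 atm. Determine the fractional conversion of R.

Let X = conversion of R (basis 1 mol R); extent of reaction ξ = X.
Moles: n_R = 1 − X; n_U = X; n_S = X.
Summing: n_T = 1 + X.
With p_i = (n_i/n_T)P, Kp = p_U p_S / (p_R).
Equating to 4.91 atm and solving on 0 < X < 1: X = 0.826.

X = 0.826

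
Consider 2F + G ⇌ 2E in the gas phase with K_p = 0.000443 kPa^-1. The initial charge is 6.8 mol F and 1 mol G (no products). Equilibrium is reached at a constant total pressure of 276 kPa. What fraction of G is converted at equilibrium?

X = 0.324

Let X = conversion of G (basis 1 mol G); extent of reaction ξ = X.
Moles: n_F = 6.8 − 2X; n_G = 1 − X; n_E = 2X.
Summing: n_T = 7.8 − X.
With p_i = (n_i/n_T)P, K_p = p_E^2 / (p_F^2 p_G).
This yields a degree-3 equation in X; solving on (0,1), X = 0.324.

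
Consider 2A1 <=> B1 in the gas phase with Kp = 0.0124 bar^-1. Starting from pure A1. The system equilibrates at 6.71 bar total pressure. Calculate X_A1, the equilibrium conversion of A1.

Basis: 1 mol A1 initially; let X = conversion of A1. Extent ξ = 0.5X.
Mole table: n_A1 = 1 − X; n_B1 = 0.5X.
Summing: n_T = 1 − 0.5X.
Mole fractions y_i = n_i/n_T; Kp = p_B1 / (p_A1^2) with p_i = y_i·P.
Setting this equal to 0.0124 bar^-1 and taking the physical root (0 < X < 1) gives X = 0.134.

X = 0.134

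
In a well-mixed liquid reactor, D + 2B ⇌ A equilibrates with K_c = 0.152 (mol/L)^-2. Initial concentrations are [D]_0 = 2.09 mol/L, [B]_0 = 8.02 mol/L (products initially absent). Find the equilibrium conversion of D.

X = 0.776

Let X = conversion of D; extent ξ = 2.09·X mol/L.
Concentrations: [D] = 2.09 − 2.09X; [B] = 8.02 − 4.18X; [A] = 2.09X.
K_c = [A] / ([D] [B]^2).
This equals 0.152 at X = 0.776 (the root in 0 < X < 1).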